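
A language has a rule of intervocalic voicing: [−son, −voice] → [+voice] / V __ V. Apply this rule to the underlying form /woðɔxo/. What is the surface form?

Only /x/ occurs between two vowels (/ɔ/ __ /o/) and matches the structural description. It is a voiceless velar fricative, so [−son, −voice] holds; changing it to [+voice] with all other features held fixed yields /ɣ/ (voiced velar fricative). No other segment meets both the structural description and the environment, so the output is [woðɔɣo].

[woðɔɣo]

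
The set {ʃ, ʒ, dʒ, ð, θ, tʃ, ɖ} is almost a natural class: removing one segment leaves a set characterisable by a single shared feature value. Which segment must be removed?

ɖ

/tʃ, dʒ, ʒ, θ, ð, ʃ/ are all [+distributed], but /ɖ/ (voiced retroflex stop) is [-distributed]. No other single segment can be removed to leave a set sharing one feature value that the removed segment lacks, so /ɖ/ is the odd one out.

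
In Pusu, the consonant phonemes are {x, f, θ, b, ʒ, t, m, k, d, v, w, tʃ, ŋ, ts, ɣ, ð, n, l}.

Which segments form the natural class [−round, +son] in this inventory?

m, ŋ, n, l

Checking each segment against [−round], [+sonorant]: /m/ (bilabial nasal), /ŋ/ (velar nasal), /n/ (alveolar nasal), /l/ (alveolar lateral approximant) satisfy every feature; every other segment in the inventory fails at least one.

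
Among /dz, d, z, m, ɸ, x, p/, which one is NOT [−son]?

m

/ɸ, p, x, z, dz, d/ are all [−sonorant]; /m/ (bilabial nasal) is [+sonorant].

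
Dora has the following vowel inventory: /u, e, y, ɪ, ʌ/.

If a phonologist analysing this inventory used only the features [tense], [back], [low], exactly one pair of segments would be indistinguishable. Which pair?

e, y

Both /e/ and /y/ are [+tense], [−back], [−low]. Since the list omits [labial], [round] and [high] — which do distinguish the mid front unrounded tense vowel from the high front rounded tense vowel — this pair collapses; all other pairs remain distinct.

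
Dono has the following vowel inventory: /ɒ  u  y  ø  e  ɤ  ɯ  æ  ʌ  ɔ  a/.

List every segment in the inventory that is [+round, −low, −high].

Among the inventory, the [+round] segments are /ɒ, u, y, ø, ɔ/.
Then [−low] gives /u, y, ø, ɔ/.
Intersecting with [−high] leaves /ø, ɔ/.

ø, ɔ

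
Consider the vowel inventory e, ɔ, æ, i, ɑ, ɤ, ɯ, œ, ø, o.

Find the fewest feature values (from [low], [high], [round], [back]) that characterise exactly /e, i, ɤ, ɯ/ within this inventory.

[-low, -round]

The class [-low], [-round] has exactly /e, i, ɤ, ɯ/ as its extension in this inventory. No smaller conjunction from the listed features achieves this: [-round] alone would also admit /æ, ɑ/; [-low] alone would also admit /ɔ, œ, ø, o/; and checking the remaining single features turns up none with this extension.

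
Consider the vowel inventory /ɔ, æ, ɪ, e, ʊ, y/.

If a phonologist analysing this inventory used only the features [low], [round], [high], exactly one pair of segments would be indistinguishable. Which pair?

y, ʊ

On the given features, /y/ and /ʊ/ have an identical profile: [−low], [+round], [+high]. No other two segments in the inventory coincide on all 3 features. (They do differ in [back] and [tense], which are not among the given features.)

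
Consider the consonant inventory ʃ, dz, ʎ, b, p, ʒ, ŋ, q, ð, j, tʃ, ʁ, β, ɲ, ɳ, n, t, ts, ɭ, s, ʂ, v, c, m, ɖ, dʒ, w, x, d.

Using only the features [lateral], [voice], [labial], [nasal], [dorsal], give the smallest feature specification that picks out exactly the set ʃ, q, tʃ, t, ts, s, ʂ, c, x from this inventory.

/ʃ, q, tʃ, t, ts, s, ʂ, c, x/ are all [-voice], [-labial], and no other segment in the inventory matches both values. Dropping any one of them over-generates: [-labial] alone would also admit /dz, ʎ, ʒ, ŋ, …/; [-voice] alone would also admit /p/. No other single listed feature picks out exactly this set either, so fewer than two features will not do.

[-voice, -labial]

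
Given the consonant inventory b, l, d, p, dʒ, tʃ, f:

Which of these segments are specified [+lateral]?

l

The [+lateral] segments here are /l/; the remaining /b, d, p, dʒ, tʃ, f/ are [-lateral].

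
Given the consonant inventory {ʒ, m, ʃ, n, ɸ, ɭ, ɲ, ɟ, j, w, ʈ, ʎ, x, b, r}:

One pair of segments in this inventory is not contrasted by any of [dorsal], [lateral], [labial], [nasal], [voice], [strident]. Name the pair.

Both /ɟ/ and /j/ are [+dorsal], [-lateral], [-labial], [-nasal], [+voice], [-strident]. Since the list omits [sonorant] and [continuant] — which do distinguish the voiced palatal stop from the palatal glide — this pair collapses; all other pairs remain distinct.

ɟ, j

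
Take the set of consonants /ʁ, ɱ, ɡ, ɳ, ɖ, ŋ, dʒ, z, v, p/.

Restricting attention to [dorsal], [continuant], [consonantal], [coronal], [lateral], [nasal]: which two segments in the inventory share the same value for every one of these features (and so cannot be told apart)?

ɖ, dʒ

On the given features, /ɖ/ and /dʒ/ have an identical profile: [−dorsal], [−continuant], [+consonantal], [+coronal], [−lateral], [−nasal]. No other two segments in the inventory coincide on all 6 features. (They do differ in [strident], [delayed release] and [distributed], which are not among the given features.)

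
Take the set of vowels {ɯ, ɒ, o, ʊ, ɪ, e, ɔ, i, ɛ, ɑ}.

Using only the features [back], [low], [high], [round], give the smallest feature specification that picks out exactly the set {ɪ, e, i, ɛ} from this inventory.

The target set is precisely the extension of [-back] in this inventory.

[-back]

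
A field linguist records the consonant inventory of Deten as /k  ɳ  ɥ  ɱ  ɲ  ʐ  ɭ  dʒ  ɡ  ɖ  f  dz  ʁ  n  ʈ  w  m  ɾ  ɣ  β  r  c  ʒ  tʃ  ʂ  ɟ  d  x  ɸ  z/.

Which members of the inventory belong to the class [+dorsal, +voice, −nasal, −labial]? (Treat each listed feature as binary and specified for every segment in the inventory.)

ɡ, ʁ, ɣ, ɟ

Eliminate segments failing any feature: /k, c, x/ are [−voice]; /ɳ, ɱ, ʐ, ɭ, dʒ, ɖ, f, dz, n, ʈ, m, ɾ, β, r, ʒ, tʃ, ʂ, d, ɸ, z/ are [−dorsal]; /ɥ, w/ are [+labial]; /ɲ/ is [+nasal]. The remaining /ɡ, ʁ, ɣ, ɟ/ satisfy [+dorsal], [+voice], [−nasal], [−labial].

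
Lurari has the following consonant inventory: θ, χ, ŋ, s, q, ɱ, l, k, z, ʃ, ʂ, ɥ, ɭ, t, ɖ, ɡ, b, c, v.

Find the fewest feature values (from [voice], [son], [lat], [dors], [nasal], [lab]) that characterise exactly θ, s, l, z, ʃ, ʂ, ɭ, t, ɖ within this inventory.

[-lab, -dors]

/θ, s, l, z, ʃ, ʂ, ɭ, t, ɖ/ are all [-labial], [-dorsal], and no other segment in the inventory matches both values. Dropping any one of them over-generates: [-dorsal] alone would also admit /ɱ, b, v/; [-labial] alone would also admit /χ, ŋ, q, k, …/. No other single listed feature picks out exactly this set either, so fewer than two features will not do.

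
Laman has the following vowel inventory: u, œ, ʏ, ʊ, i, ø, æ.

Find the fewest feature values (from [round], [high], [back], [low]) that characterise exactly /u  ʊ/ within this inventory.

[+back]

Every target segment is [+back] and no other inventory member is, so one feature is enough.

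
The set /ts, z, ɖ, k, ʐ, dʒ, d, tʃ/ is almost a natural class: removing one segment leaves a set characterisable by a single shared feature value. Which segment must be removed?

k

[coronal] (equivalently [dorsal]) groups all but one: /tʃ, ɖ, d, dʒ, ts, z, ʐ/ share [+coronal] while /k/ (voiceless velar stop) alone is [-coronal]. Removing any other segment would not leave a single-feature class that excludes it.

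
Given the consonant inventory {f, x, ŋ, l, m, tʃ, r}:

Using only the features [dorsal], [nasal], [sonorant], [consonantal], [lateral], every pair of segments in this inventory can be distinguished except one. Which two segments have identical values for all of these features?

/f/ (voiceless labiodental fricative) and /tʃ/ (voiceless postalveolar affricate) are both [−dorsal], [−nasal], [−sonorant], [+consonantal], [−lateral], so none of the listed features separates them. (They do differ in [continuant], [labial] and [coronal], which are not among the given features.) Every other pair in the inventory differs on at least one listed feature.

f, tʃ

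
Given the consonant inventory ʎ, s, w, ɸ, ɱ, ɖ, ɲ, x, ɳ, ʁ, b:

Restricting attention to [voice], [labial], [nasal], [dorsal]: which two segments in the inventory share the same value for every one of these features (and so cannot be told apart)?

On the given features, /ʎ/ and /ʁ/ have an identical profile: [+voice], [−labial], [−nasal], [+dorsal]. No other two segments in the inventory coincide on all 4 features. (They do differ in [lateral], [high] and [back], which are not among the given features.)

ʎ, ʁ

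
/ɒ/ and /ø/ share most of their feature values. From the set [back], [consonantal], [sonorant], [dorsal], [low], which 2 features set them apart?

/ɒ/ is the low back rounded vowel and /ø/ is the mid front rounded tense vowel. Both are [-consonantal], [+sonorant], [+dorsal]. /ɒ/ is [+low] while /ø/ is [-low]; /ɒ/ is [+back] while /ø/ is [-back], so the distinguishing features are [low], [back].

[low], [back]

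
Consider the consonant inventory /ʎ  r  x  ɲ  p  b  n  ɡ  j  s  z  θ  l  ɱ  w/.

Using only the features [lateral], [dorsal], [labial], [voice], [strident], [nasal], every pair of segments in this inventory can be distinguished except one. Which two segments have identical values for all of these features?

On the given features, /j/ and /ɡ/ have an identical profile: [−lateral], [+dorsal], [−labial], [+voice], [−strident], [−nasal]. No other two segments in the inventory coincide on all 6 features. (They do differ in [sonorant], [continuant] and [back], which are not among the given features.)

j, ɡ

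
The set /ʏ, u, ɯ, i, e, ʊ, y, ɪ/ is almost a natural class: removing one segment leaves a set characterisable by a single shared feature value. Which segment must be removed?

e

[high] groups all but one: /y, ʊ, i, ɪ, ʏ, ɯ, u/ share [+high] while /e/ (mid front unrounded tense vowel) alone is [-high]. Removing any other segment would not leave a single-feature class that excludes it.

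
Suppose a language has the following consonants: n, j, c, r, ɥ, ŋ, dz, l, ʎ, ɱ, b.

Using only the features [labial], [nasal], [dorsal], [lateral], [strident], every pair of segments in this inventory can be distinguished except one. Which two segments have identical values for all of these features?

/j/ (palatal glide) and /c/ (voiceless palatal stop) are both [−labial], [−nasal], [+dorsal], [−lateral], [−strident], so none of the listed features separates them. (They do differ in [sonorant], [voice] and [continuant], which are not among the given features.) Every other pair in the inventory differs on at least one listed feature.

j, c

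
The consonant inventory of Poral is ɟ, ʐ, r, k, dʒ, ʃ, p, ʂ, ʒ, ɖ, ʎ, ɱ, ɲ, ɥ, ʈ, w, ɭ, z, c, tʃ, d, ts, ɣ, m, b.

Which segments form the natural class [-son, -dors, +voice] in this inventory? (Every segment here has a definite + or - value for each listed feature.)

Eliminate segments failing any feature: /ɟ, k, c, ɣ/ are [+dorsal]; /r, ʎ, ɱ, ɲ, ɥ, w, ɭ, m/ are [+sonorant]; /ʃ, p, ʂ, ʈ, tʃ, ts/ are [-voice]. The remaining /ʐ, dʒ, ʒ, ɖ, z, d, b/ satisfy [-sonorant], [-dorsal], [+voice].

ʐ, dʒ, ʒ, ɖ, z, d, b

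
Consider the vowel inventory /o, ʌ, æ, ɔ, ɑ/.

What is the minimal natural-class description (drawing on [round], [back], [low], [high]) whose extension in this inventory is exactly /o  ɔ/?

The target set is precisely the extension of [+round] in this inventory.

[+round]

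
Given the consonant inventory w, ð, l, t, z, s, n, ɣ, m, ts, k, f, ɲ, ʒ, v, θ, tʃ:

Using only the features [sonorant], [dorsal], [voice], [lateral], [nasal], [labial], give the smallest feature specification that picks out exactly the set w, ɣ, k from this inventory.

The class [−nasal], [+dorsal] has exactly /w, ɣ, k/ as its extension in this inventory. No smaller conjunction from the listed features achieves this: [+dorsal] alone would also admit /ɲ/; [−nasal] alone would also admit /ð, l, t, z, …/; and checking the remaining single features turns up none with this extension.

[−nasal, +dorsal]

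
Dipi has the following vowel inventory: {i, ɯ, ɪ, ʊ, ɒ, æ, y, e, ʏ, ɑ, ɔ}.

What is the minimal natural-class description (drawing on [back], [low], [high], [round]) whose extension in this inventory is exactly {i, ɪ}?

Every target segment is [+high], [−back], [−round]; each remaining inventory member fails at least one of these. Each conjunct is needed — [−back, −round] alone would also admit /æ, e/; [+high, −round] alone would also admit /ɯ/; [+high, −back] alone would also admit /y, ʏ/ — and no other combination of two listed features has exactly this extension, so three is the minimum.

[+high, −back, −round]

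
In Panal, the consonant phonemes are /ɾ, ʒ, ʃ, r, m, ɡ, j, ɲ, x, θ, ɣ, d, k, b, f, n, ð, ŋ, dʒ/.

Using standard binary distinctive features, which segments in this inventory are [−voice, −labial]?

ʃ, x, θ, k

Eliminate segments failing any feature: /ɾ, ʒ, r, m, ɡ, j, ɲ, ɣ, d, b, n, ð, ŋ, dʒ/ are [+voice]; /f/ is [+labial]. The remaining /ʃ, x, θ, k/ satisfy [−voice], [−labial].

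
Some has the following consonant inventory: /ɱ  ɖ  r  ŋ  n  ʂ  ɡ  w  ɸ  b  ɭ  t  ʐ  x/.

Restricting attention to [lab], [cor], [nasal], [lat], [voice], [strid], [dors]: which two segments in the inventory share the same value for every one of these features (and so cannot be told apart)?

/ɖ/ (voiced retroflex stop) and /r/ (alveolar trill) are both [-labial], [+coronal], [-nasal], [-lateral], [+voice], [-strident], [-dorsal], so none of the listed features separates them. (They do differ in [sonorant], [continuant] and [anterior], which are not among the given features.) Every other pair in the inventory differs on at least one listed feature.

ɖ, r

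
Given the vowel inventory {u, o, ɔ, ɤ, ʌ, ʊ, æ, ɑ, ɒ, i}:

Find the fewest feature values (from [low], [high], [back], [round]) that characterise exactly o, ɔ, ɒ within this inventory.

/o, ɔ, ɒ/ are all [−high], [+round], and no other segment in the inventory matches both values. Dropping any one of them over-generates: [+round] alone would also admit /u, ʊ/; [−high] alone would also admit /ɤ, ʌ, æ, ɑ/. No other single listed feature picks out exactly this set either, so fewer than two features will not do.

[−high, +round]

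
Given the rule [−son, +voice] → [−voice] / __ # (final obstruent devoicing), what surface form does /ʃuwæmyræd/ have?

Only the final segment /d/ is both word-final and matches the structural description. It is a voiced alveolar stop, so [−son, +voice] holds; changing it to [−voice] with all other features held fixed yields /t/ (voiceless alveolar stop). No other segment meets both the structural description and the environment, so the output is [ʃuwæmyræt].

[ʃuwæmyræt]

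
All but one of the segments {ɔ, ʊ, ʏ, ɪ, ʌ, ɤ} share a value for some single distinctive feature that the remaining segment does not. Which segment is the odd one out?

The remaining segments after removing /ɤ/ share [−tense]; /ɤ/ (mid back unrounded tense vowel) is [+tense]. For every other candidate removal, the leftover set fails to share any single feature value that the removed segment lacks.

ɤ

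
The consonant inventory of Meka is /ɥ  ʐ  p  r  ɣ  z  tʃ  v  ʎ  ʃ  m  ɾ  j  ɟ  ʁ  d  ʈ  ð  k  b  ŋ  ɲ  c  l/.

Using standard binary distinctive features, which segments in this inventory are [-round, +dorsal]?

ɣ, ʎ, j, ɟ, ʁ, k, ŋ, ɲ, c

Checking each segment against [-round], [+dorsal]: /ɣ/ (voiced velar fricative), /ʎ/ (palatal lateral approximant), /j/ (palatal glide), /ɟ/ (voiced palatal stop), /ʁ/ (voiced uvular fricative), /k/ (voiceless velar stop), among others, satisfy every feature; every other segment in the inventory fails at least one.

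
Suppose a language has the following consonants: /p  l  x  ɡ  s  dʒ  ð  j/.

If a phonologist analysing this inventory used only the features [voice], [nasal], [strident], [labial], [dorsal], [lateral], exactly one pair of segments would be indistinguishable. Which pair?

ɡ, j

/ɡ/ (voiced velar stop) and /j/ (palatal glide) are both [+voice], [−nasal], [−strident], [−labial], [+dorsal], [−lateral], so none of the listed features separates them. (They do differ in [sonorant], [continuant] and [back], which are not among the given features.) Every other pair in the inventory differs on at least one listed feature.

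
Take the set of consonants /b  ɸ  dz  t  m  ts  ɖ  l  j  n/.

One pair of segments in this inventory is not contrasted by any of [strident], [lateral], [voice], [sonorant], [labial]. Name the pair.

n, j

Both /n/ and /j/ are [−strident], [−lateral], [+voice], [+sonorant], [−labial]. Since the list omits [nasal], [continuant] and [dorsal] — which do distinguish the alveolar nasal from the palatal glide — this pair collapses; all other pairs remain distinct.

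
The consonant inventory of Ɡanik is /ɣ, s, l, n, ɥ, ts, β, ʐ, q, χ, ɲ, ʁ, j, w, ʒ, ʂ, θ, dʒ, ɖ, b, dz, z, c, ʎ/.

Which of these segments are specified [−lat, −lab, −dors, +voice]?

Eliminate segments failing any feature: /ɣ, q, χ, ɲ, ʁ, j, c/ are [+dorsal]; /s, ts, ʂ, θ/ are [−voice]; /l, ʎ/ are [+lateral]; /ɥ, β, w, b/ are [+labial]. The remaining /n, ʐ, ʒ, dʒ, ɖ, dz, z/ satisfy [−lateral], [−labial], [−dorsal], [+voice].

n, ʐ, ʒ, dʒ, ɖ, dz, z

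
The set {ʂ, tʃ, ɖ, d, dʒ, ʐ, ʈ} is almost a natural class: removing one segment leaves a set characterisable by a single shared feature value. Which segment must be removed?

d

/tʃ, ɖ, ʈ, dʒ, ʂ, ʐ/ are all [−anterior], but /d/ (voiced alveolar stop) is [+anterior]. No other single segment can be removed to leave a set sharing one feature value that the removed segment lacks, so /d/ is the odd one out.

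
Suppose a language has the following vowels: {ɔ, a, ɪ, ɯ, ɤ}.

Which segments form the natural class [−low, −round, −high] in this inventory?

Eliminate segments failing any feature: /ɔ/ is [+round]; /a/ is [+low]; /ɪ, ɯ/ are [+high]. The remaining /ɤ/ satisfy [−low], [−round], [−high].

ɤ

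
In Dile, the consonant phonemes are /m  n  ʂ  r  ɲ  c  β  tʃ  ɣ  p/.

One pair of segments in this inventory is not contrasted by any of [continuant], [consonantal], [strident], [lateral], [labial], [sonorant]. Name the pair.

/n/ (alveolar nasal) and /ɲ/ (palatal nasal) are both [-continuant], [+consonantal], [-strident], [-lateral], [-labial], [+sonorant], so none of the listed features separates them. (They do differ in [dorsal], which is not among the given features.) Every other pair in the inventory differs on at least one listed feature.

n, ɲ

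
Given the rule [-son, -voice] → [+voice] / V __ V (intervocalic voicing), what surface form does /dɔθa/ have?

/θ/ satisfies [-son, -voice] and sits in V __ V. The [+voice] counterpart of the voiceless dental fricative is /ð/. Other segments in /dɔθa/ either fail the structural description or are not in the environment, so the surface form is [dɔða].

[dɔða]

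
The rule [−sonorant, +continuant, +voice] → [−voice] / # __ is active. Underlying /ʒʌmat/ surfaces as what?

The only segment in the rule's environment that also matches [−sonorant, +continuant, +voice] is /ʒ/. Applying [−voice] turns the voiced postalveolar fricative into /ʃ/ (voiceless postalveolar fricative), giving [ʃʌmat].

[ʃʌmat]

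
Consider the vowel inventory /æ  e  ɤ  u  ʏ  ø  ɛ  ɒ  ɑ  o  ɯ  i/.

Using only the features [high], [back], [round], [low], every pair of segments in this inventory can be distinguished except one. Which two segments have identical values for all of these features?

e, ɛ

Both /e/ and /ɛ/ are [−high], [−back], [−round], [−low]. Since the list omits [tense] — which does distinguish the mid front unrounded tense vowel from the mid front unrounded lax vowel — this pair collapses; all other pairs remain distinct.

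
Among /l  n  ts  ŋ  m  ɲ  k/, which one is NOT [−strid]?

/ts/ is the voiceless alveolar affricate, which is [+strident]; the rest — /m, l, n, k, ŋ, ɲ/ — are [−strident].

ts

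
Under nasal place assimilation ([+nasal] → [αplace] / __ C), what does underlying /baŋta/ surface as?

In /baŋta/, the nasal /ŋ/ precedes /t/, which is [+coronal]. The nasal assimilates in place, becoming the [+coronal] nasal /n/. The surface form is [banta].

[banta]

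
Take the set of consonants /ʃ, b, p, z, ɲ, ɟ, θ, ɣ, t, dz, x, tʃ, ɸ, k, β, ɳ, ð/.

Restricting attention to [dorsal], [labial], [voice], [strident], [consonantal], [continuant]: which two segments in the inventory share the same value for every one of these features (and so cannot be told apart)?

/ɲ/ (palatal nasal) and /ɟ/ (voiced palatal stop) are both [+dorsal], [−labial], [+voice], [−strident], [+consonantal], [−continuant], so none of the listed features separates them. (They do differ in [sonorant] and [nasal], which are not among the given features.) Every other pair in the inventory differs on at least one listed feature.

ɲ, ɟ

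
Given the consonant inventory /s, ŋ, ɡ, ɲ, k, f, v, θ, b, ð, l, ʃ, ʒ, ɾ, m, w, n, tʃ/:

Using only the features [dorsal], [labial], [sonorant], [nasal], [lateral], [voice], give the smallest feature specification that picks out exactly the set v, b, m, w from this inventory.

[+voice, +labial]

/v, b, m, w/ are all [+voice], [+labial], and no other segment in the inventory matches both values. Dropping any one of them over-generates: [+labial] alone would also admit /f/; [+voice] alone would also admit /ŋ, ɡ, ɲ, ð, …/. No other single listed feature picks out exactly this set either, so fewer than two features will not do.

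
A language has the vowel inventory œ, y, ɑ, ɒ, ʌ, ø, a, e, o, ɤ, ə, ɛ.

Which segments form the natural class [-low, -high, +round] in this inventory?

œ, ø, o

Eliminate segments failing any feature: /y/ is [+high]; /ɑ, ɒ, a/ are [+low]; /ʌ, e, ɤ, ə, ɛ/ are [-round]. The remaining /œ, ø, o/ satisfy [-low], [-high], [+round].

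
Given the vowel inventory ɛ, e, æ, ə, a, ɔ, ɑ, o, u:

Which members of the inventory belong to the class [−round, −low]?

ɛ, e, ə

Eliminate segments failing any feature: /æ, a, ɑ/ are [+low]; /ɔ, o, u/ are [+round]. The remaining /ɛ, e, ə/ satisfy [−round], [−low].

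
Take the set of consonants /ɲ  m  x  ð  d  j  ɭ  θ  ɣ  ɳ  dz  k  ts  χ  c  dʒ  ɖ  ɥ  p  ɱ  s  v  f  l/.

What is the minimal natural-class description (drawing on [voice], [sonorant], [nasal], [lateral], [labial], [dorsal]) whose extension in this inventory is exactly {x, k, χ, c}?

[−voice, +dorsal]

Every target segment is [−voice], [+dorsal]; each remaining inventory member fails at least one of these. Each conjunct is needed — [+dorsal] alone would also admit /ɲ, j, ɣ, ɥ/; [−voice] alone would also admit /θ, ts, p, s, …/ — and no other single listed feature has exactly this extension, so two is the minimum.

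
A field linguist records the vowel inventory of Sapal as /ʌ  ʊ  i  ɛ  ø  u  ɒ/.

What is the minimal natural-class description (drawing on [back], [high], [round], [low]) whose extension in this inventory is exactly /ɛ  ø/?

/ɛ, ø/ are all [-high], [-back], and no other segment in the inventory matches both values. Dropping any one of them over-generates: [-back] alone would also admit /i/; [-high] alone would also admit /ʌ, ɒ/. No other single listed feature picks out exactly this set either, so fewer than two features will not do.

[-high, -back]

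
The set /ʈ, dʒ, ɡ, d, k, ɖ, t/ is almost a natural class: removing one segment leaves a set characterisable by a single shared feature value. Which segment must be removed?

dʒ

/k, ʈ, ɡ, ɖ, d, t/ are all [−delayed release], but /dʒ/ (voiced postalveolar affricate) is [+delayed release]. No other single segment can be removed to leave a set sharing one feature value that the removed segment lacks, so /dʒ/ is the odd one out.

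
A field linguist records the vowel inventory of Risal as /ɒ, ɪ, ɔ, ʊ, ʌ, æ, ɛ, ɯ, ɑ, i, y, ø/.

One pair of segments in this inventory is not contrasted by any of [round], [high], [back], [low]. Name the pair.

On the given features, /i/ and /ɪ/ have an identical profile: [-round], [+high], [-back], [-low]. No other two segments in the inventory coincide on all 4 features. (They do differ in [tense], which is not among the given features.)

i, ɪ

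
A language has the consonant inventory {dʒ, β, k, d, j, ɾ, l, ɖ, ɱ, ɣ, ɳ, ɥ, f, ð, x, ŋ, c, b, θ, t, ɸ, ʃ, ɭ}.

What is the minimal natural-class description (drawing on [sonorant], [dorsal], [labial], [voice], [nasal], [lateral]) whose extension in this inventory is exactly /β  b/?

/β, b/ are all [-sonorant], [+voice], [+labial], and no other segment in the inventory matches all three values. Dropping any one of them over-generates: [+voice, +labial] alone would also admit /ɱ, ɥ/; [-sonorant, +labial] alone would also admit /f, ɸ/; [-sonorant, +voice] alone would also admit /dʒ, d, ɖ, ɣ, …/. No other combination of two listed features picks out exactly this set either, so fewer than three features will not do.

[-sonorant, +voice, +labial]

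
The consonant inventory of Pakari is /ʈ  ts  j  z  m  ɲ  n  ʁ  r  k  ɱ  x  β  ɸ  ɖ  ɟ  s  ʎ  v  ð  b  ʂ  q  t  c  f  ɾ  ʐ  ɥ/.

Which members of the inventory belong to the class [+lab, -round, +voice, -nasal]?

First, the [+labial] segments are /m, ɱ, β, ɸ, v, b, f, ɥ/.
Of those, [-round] gives /m, ɱ, β, ɸ, v, b, f/.
Intersecting with [+voice] gives /m, ɱ, β, v, b/.
Intersecting with [-nasal] leaves /β, v, b/.

β, v, b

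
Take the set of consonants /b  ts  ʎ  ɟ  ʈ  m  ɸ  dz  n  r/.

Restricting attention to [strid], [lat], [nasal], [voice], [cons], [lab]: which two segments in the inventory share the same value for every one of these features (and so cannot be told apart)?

/r/ (alveolar trill) and /ɟ/ (voiced palatal stop) are both [−strident], [−lateral], [−nasal], [+voice], [+consonantal], [−labial], so none of the listed features separates them. (They do differ in [sonorant], [continuant] and [dorsal], which are not among the given features.) Every other pair in the inventory differs on at least one listed feature.

r, ɟ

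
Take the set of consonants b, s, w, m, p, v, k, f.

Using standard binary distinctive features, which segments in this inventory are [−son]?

b, s, p, v, k, f

The [−sonorant] segments here are /b, s, p, v, k, f/; the remaining /w, m/ are [+sonorant].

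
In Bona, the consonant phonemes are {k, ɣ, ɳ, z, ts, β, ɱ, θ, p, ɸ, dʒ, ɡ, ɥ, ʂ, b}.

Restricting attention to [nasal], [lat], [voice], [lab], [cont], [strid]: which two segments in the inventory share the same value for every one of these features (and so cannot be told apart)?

/β/ (voiced bilabial fricative) and /ɥ/ (labial-palatal glide) are both [-nasal], [-lateral], [+voice], [+labial], [+continuant], [-strident], so none of the listed features separates them. (They do differ in [sonorant], [round] and [dorsal], which are not among the given features.) Every other pair in the inventory differs on at least one listed feature.

β, ɥ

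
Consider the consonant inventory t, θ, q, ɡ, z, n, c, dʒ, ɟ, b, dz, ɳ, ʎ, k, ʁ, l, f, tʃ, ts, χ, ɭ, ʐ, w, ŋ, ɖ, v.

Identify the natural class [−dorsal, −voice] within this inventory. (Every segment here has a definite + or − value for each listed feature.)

Checking each segment against [−dorsal], [−voice]: /t/ (voiceless alveolar stop), /θ/ (voiceless dental fricative), /f/ (voiceless labiodental fricative), /tʃ/ (voiceless postalveolar affricate), /ts/ (voiceless alveolar affricate) satisfy every feature; every other segment in the inventory fails at least one.

t, θ, f, tʃ, ts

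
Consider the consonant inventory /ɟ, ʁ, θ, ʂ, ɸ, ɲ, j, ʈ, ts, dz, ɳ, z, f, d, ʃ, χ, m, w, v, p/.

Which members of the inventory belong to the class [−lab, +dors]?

Eliminate segments failing any feature: /θ, ʂ, ʈ, ts, dz, ɳ, z, d, ʃ/ are [−dorsal]; /ɸ, f, m, w, v, p/ are [+labial]. The remaining /ɟ, ʁ, ɲ, j, χ/ satisfy [−labial], [+dorsal].

ɟ, ʁ, ɲ, j, χ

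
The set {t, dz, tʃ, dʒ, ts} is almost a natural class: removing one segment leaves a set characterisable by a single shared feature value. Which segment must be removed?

[delayed release] (equivalently [strident]) groups all but one: /dz, dʒ, tʃ, ts/ share [+delayed release] while /t/ (voiceless alveolar stop) alone is [−delayed release]. Removing any other segment would not leave a single-feature class that excludes it.

t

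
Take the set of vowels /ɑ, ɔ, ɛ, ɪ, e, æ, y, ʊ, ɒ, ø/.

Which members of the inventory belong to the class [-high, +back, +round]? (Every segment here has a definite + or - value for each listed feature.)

ɔ, ɒ

Checking each segment against [-high], [+back], [+round]: /ɔ/ (mid back rounded lax vowel), /ɒ/ (low back rounded vowel) satisfy every feature; every other segment in the inventory fails at least one.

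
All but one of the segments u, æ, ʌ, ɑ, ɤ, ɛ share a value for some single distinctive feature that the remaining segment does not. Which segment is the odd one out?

The remaining segments after removing /u/ share [−round]; /u/ (high back rounded tense vowel) is [+round]. For every other candidate removal, the leftover set fails to share any single feature value that the removed segment lacks.

u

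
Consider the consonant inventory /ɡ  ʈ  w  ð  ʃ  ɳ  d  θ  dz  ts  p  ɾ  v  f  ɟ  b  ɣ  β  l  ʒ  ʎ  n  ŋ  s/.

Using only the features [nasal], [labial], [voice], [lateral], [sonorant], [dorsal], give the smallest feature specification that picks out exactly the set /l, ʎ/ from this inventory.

The target set is precisely the extension of [+lateral] in this inventory.

[+lateral]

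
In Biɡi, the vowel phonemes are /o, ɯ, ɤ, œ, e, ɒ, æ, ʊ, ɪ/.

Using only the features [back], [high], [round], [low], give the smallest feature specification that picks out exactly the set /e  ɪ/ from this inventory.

[−low, −back, −round]

/e, ɪ/ are all [−low], [−back], [−round], and no other segment in the inventory matches all three values. Dropping any one of them over-generates: [−back, −round] alone would also admit /æ/; [−low, −round] alone would also admit /ɯ, ɤ/; [−low, −back] alone would also admit /œ/. No other combination of two listed features picks out exactly this set either, so fewer than three features will not do.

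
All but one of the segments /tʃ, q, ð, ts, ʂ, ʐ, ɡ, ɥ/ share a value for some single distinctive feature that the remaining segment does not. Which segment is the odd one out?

ɥ

[round] (equivalently [sonorant], [labial]) groups all but one: /ts, ʂ, tʃ, q, ð, ʐ, ɡ/ share [−round] while /ɥ/ (labial-palatal glide) alone is [+round]. Removing any other segment would not leave a single-feature class that excludes it.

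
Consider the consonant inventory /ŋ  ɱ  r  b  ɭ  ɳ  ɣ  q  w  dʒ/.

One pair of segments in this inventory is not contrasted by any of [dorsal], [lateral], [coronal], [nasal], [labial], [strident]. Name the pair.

q, ɣ

On the given features, /q/ and /ɣ/ have an identical profile: [+dorsal], [-lateral], [-coronal], [-nasal], [-labial], [-strident]. No other two segments in the inventory coincide on all 6 features. (They do differ in [voice], [continuant] and [high], which are not among the given features.)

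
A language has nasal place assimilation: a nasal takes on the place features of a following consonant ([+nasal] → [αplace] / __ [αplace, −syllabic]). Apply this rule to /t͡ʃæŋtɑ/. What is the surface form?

The only nasal preceding a consonant is /ŋ/ before /t/. /t/ is [+coronal], so /ŋ/ → /n/, giving [t͡ʃæntɑ].

[t͡ʃæntɑ]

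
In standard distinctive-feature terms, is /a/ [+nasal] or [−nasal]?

As the low unrounded vowel, /a/ is [−nasal].

[−nasal]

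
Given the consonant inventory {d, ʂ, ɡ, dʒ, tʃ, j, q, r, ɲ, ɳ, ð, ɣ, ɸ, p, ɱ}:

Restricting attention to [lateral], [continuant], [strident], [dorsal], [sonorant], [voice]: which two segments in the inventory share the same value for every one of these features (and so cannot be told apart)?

On the given features, /ɱ/ and /ɳ/ have an identical profile: [-lateral], [-continuant], [-strident], [-dorsal], [+sonorant], [+voice]. No other two segments in the inventory coincide on all 6 features. (They do differ in [labial] and [coronal], which are not among the given features.)

ɱ, ɳ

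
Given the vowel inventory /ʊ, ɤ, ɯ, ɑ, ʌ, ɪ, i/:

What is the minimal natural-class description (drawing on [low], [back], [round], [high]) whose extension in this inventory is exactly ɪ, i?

[-back]

/ɪ, i/ are exactly the [-back] segments in the inventory, so a single feature suffices.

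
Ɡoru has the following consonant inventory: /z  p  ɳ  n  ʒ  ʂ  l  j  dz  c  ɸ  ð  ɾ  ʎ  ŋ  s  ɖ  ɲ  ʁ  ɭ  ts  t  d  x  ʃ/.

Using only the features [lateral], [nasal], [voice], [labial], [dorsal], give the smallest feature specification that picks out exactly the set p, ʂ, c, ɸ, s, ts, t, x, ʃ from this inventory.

The target set is precisely the extension of [−voice] in this inventory.

[−voice]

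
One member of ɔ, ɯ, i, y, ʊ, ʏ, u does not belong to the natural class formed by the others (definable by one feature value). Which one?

ɔ

/ɯ, u, ʏ, i, ʊ, y/ are all [+high], but /ɔ/ (mid back rounded lax vowel) is [−high]. No other single segment can be removed to leave a set sharing one feature value that the removed segment lacks, so /ɔ/ is the odd one out.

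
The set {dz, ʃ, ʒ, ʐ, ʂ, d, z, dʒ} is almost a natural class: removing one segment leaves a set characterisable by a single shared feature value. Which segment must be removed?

/ʃ, dʒ, z, ʂ, ʐ, ʒ, dz/ are all [+strident], but /d/ (voiced alveolar stop) is [−strident]. No other single segment can be removed to leave a set sharing one feature value that the removed segment lacks, so /d/ is the odd one out.

d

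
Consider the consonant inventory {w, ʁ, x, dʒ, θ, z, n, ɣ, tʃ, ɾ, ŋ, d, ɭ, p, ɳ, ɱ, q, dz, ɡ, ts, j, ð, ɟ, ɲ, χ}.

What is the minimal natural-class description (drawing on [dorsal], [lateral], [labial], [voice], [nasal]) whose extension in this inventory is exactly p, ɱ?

[+labial, −dorsal]

/p, ɱ/ are all [+labial], [−dorsal], and no other segment in the inventory matches both values. Dropping any one of them over-generates: [−dorsal] alone would also admit /dʒ, θ, z, n, …/; [+labial] alone would also admit /w/. No other single listed feature picks out exactly this set either, so fewer than two features will not do.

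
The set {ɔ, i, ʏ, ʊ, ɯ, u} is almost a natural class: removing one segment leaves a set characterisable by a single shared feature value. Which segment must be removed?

ɔ

[high] groups all but one: /ɯ, u, ʊ, i, ʏ/ share [+high] while /ɔ/ (mid back rounded lax vowel) alone is [-high]. Removing any other segment would not leave a single-feature class that excludes it.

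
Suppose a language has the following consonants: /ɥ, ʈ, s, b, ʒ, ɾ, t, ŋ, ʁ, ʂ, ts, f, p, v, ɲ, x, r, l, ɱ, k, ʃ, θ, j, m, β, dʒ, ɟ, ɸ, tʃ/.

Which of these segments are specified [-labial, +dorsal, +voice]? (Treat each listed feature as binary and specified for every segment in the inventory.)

ŋ, ʁ, ɲ, j, ɟ

Eliminate segments failing any feature: /ɥ, b, f, p, v, ɱ, m, β, ɸ/ are [+labial]; /ʈ, s, ʒ, ɾ, t, ʂ, ts, r, l, ʃ, θ, dʒ, tʃ/ are [-dorsal]; /x, k/ are [-voice]. The remaining /ŋ, ʁ, ɲ, j, ɟ/ satisfy [-labial], [+dorsal], [+voice].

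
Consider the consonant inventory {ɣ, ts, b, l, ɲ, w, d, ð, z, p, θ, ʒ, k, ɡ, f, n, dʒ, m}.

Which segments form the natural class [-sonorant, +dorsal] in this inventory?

ɣ, k, ɡ

Checking each segment against [-sonorant], [+dorsal]: /ɣ/ (voiced velar fricative), /k/ (voiceless velar stop), /ɡ/ (voiced velar stop) satisfy every feature; every other segment in the inventory fails at least one.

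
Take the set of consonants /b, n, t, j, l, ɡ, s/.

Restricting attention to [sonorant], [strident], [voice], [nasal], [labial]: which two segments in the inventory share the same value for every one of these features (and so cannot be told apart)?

l, j

Both /l/ and /j/ are [+sonorant], [-strident], [+voice], [-nasal], [-labial]. Since the list omits [lateral] and [dorsal] — which do distinguish the alveolar lateral approximant from the palatal glide — this pair collapses; all other pairs remain distinct.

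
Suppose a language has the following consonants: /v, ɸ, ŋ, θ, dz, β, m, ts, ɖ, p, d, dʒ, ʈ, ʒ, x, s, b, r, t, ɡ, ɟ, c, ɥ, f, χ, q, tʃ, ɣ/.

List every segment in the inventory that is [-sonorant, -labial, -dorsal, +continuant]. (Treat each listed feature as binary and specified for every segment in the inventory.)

θ, ʒ, s

Checking each segment against [-sonorant], [-labial], [-dorsal], [+continuant]: /θ/ (voiceless dental fricative), /ʒ/ (voiced postalveolar fricative), /s/ (voiceless alveolar fricative) satisfy every feature; every other segment in the inventory fails at least one.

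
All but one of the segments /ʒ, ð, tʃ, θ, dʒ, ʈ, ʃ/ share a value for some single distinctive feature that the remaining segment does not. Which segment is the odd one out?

The remaining segments after removing /ʈ/ share [+distributed]; /ʈ/ (voiceless retroflex stop) is [−distributed]. For every other candidate removal, the leftover set fails to share any single feature value that the removed segment lacks.

ʈ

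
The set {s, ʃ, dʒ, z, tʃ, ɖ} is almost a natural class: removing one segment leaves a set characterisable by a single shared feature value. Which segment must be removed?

[strident] groups all but one: /z, tʃ, s, dʒ, ʃ/ share [+strident] while /ɖ/ (voiced retroflex stop) alone is [−strident]. Removing any other segment would not leave a single-feature class that excludes it.

ɖ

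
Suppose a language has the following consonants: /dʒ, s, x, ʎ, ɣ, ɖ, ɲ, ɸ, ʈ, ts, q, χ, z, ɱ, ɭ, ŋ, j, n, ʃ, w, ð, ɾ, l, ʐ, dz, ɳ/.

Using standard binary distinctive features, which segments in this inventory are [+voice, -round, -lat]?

dʒ, ɣ, ɖ, ɲ, z, ɱ, ŋ, j, n, ð, ɾ, ʐ, dz, ɳ

Among the inventory, the [+voice] segments are /dʒ, ʎ, ɣ, ɖ, ɲ, z, ɱ, ɭ, ŋ, j, n, w, ð, ɾ, l, ʐ, dz, ɳ/.
Of those, [-round] gives /dʒ, ʎ, ɣ, ɖ, ɲ, z, ɱ, ɭ, ŋ, j, n, ð, ɾ, l, ʐ, dz, ɳ/.
Within that set, [-lateral] leaves /dʒ, ɣ, ɖ, ɲ, z, ɱ, ŋ, j, n, ð, ɾ, ʐ, dz, ɳ/.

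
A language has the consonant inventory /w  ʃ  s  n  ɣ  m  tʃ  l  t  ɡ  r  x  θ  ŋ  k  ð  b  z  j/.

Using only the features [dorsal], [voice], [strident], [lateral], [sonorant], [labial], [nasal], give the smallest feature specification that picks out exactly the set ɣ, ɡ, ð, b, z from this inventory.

The class [−sonorant], [+voice] has exactly /ɣ, ɡ, ð, b, z/ as its extension in this inventory. No smaller conjunction from the listed features achieves this: [+voice] alone would also admit /w, n, m, l, …/; [−sonorant] alone would also admit /ʃ, s, tʃ, t, …/; and checking the remaining single features turns up none with this extension.

[−sonorant, +voice]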